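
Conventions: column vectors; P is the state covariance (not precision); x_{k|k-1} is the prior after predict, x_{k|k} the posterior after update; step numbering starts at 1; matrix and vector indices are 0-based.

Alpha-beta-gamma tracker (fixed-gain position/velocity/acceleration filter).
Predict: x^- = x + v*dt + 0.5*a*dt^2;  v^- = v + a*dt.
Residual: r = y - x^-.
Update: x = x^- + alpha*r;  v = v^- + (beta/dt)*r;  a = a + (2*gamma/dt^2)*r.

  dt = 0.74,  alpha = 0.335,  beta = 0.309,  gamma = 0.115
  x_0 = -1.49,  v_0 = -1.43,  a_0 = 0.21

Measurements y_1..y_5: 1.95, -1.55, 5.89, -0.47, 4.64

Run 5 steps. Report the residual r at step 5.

resid = -2.9492

step 1: x_pred=-2.4907  r=4.4407  x^+=-1.0031  v^+=0.5797  a^+=2.0752
step 2: x_pred=-0.0059  r=-1.5441  x^+=-0.5232  v^+=1.4706  a^+=1.4266
step 3: x_pred=0.9556  r=4.9344  x^+=2.6086  v^+=4.5867  a^+=3.4991
step 4: x_pred=6.9609  r=-7.4309  x^+=4.4715  v^+=4.0732  a^+=0.3781
step 5: x_pred=7.5892  r=-2.9492  x^+=6.6012  v^+=3.1214  a^+=-0.8606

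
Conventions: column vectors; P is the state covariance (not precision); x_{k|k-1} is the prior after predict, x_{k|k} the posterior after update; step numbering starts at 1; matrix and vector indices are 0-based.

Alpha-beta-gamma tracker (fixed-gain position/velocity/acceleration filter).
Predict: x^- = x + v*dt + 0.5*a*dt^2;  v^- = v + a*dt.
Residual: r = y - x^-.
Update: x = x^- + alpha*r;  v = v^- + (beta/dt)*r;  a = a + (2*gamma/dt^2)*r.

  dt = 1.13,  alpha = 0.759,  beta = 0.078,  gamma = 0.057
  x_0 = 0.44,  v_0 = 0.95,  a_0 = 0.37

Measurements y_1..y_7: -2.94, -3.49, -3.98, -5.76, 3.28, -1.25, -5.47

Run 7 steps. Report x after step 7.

step 1: x_pred=1.7497  r=-4.6897  x^+=-1.8098  v^+=1.0444  a^+=-0.0487
step 2: x_pred=-0.6607  r=-2.8293  x^+=-2.8081  v^+=0.7941  a^+=-0.3013
step 3: x_pred=-2.1032  r=-1.8768  x^+=-3.5277  v^+=0.3241  a^+=-0.4688
step 4: x_pred=-3.4608  r=-2.2992  x^+=-5.2059  v^+=-0.3644  a^+=-0.6741
step 5: x_pred=-6.0481  r=9.3281  x^+=1.0319  v^+=-0.4823  a^+=0.1587
step 6: x_pred=0.5882  r=-1.8382  x^+=-0.8070  v^+=-0.4299  a^+=-0.0054
step 7: x_pred=-1.2962  r=-4.1738  x^+=-4.4641  v^+=-0.7241  a^+=-0.3781

x_post = -4.4641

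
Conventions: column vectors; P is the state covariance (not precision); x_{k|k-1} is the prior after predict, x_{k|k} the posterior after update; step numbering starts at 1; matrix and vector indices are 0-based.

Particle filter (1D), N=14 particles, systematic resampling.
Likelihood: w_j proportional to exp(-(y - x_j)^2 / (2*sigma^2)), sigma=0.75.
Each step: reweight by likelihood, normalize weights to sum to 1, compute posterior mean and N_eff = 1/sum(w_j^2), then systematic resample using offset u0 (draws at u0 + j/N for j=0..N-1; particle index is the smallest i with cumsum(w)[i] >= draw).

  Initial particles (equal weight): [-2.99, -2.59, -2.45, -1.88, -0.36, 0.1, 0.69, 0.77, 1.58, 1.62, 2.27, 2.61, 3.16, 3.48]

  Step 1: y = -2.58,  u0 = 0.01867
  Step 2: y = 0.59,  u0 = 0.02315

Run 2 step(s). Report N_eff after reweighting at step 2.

step 1: w=[0.2455, 0.2851, 0.2809, 0.1844, 0.0036, 0.0005, 0.0000, 0.0000, 0.0000, 0.0000, 0.0000, 0.0000, 0.0000, 0.0000]  mean=-2.5086  Neff=3.9297  idx=[0, 0, 0, 0, 1, 1, 1, 1, 2, 2, 2, 2, 3, 3]
step 2: w=[0.0011, 0.0011, 0.0011, 0.0011, 0.0119, 0.0119, 0.0119, 0.0119, 0.0259, 0.0259, 0.0259, 0.0259, 0.4222, 0.4222]  mean=-1.9777  Neff=2.7797  idx=[5, 9, 12, 12, 12, 12, 12, 12, 13, 13, 13, 13, 13, 13]

N_eff = 2.7797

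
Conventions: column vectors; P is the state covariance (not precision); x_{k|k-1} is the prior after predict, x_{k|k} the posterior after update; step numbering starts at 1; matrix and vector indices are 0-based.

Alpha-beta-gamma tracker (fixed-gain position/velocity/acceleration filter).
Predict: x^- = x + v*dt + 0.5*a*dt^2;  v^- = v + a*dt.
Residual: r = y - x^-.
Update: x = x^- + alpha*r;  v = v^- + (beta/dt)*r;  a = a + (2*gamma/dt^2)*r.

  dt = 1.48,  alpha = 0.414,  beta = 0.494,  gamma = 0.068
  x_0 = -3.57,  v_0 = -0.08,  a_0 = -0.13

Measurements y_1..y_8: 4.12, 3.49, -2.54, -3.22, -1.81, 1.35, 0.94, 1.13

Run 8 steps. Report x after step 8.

x_post = 0.4806

step 1: x_pred=-3.8308  r=7.9508  x^+=-0.5392  v^+=2.3814  a^+=0.3637
step 2: x_pred=3.3837  r=0.1063  x^+=3.4277  v^+=2.9551  a^+=0.3703
step 3: x_pred=8.2068  r=-10.7468  x^+=3.7576  v^+=-0.0840  a^+=-0.2970
step 4: x_pred=3.3081  r=-6.5281  x^+=0.6054  v^+=-2.7025  a^+=-0.7023
step 5: x_pred=-4.1634  r=2.3534  x^+=-3.1891  v^+=-2.9564  a^+=-0.5562
step 6: x_pred=-8.1737  r=9.5237  x^+=-4.2309  v^+=-0.6007  a^+=0.0351
step 7: x_pred=-5.0815  r=6.0215  x^+=-2.5886  v^+=1.4611  a^+=0.4090
step 8: x_pred=0.0218  r=1.1082  x^+=0.4806  v^+=2.4363  a^+=0.4778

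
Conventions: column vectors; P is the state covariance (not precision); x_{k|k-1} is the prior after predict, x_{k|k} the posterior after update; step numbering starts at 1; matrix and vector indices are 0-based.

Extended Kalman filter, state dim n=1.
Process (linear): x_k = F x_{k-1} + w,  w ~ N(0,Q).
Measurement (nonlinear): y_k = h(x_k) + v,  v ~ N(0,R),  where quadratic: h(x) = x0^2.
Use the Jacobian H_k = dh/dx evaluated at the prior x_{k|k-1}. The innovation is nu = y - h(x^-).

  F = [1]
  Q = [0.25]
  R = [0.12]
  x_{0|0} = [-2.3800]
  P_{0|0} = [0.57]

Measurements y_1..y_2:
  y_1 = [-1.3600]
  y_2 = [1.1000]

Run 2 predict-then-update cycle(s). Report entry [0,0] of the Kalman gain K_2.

K[0,0] = -0.4797

step 1: x^-=[-2.3800]  P^-=[0.8200]  H_jac=[-4.7600]  S=[18.6992]  K=[-0.2087]  nu=[-7.0244]  x^+=[-0.9138]  P^+=[0.0053]
step 2: x^-=[-0.9138]  P^-=[0.2553]  H_jac=[-1.8275]  S=[0.9725]  K=[-0.4797]  nu=[0.2651]  x^+=[-1.0409]  P^+=[0.0315]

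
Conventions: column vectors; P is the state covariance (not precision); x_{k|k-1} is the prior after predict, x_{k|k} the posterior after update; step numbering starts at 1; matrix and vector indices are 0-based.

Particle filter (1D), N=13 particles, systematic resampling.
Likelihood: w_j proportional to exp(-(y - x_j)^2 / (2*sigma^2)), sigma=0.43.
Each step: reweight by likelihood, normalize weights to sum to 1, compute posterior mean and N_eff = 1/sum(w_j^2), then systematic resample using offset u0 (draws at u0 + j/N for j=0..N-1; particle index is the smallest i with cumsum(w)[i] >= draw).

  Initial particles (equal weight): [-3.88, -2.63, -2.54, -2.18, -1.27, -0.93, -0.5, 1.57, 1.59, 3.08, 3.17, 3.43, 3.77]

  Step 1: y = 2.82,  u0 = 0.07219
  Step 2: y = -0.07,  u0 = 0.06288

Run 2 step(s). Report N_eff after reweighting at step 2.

step 1: w=[0.0000, 0.0000, 0.0000, 0.0000, 0.0000, 0.0000, 0.0000, 0.0072, 0.0082, 0.4093, 0.3528, 0.1797, 0.0428]  mean=3.1811  Neff=3.0652  idx=[9, 9, 9, 9, 9, 10, 10, 10, 10, 10, 11, 11, 12]
step 2: w=[0.1650, 0.1650, 0.1650, 0.1650, 0.1650, 0.0348, 0.0348, 0.0348, 0.0348, 0.0348, 0.0003, 0.0003, 0.0000]  mean=3.0959  Neff=7.0300  idx=[0, 0, 1, 1, 2, 2, 3, 3, 4, 4, 5, 7, 9]

N_eff = 7.0300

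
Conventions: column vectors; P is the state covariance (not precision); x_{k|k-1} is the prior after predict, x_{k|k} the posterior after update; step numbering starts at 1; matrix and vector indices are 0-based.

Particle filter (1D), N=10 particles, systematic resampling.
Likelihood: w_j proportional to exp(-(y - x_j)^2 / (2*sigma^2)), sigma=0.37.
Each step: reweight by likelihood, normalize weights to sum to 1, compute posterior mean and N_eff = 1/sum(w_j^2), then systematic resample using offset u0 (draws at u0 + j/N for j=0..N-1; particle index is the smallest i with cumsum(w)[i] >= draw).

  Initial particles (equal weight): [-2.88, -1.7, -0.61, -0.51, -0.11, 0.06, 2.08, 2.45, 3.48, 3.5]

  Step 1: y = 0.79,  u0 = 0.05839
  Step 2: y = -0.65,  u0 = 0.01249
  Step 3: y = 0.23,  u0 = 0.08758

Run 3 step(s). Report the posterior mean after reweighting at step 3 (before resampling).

step 1: w=[0.0000, 0.0000, 0.0039, 0.0104, 0.2596, 0.7143, 0.0115, 0.0002, 0.0000, 0.0000]  mean=0.0310  Neff=1.7302  idx=[4, 4, 4, 5, 5, 5, 5, 5, 5, 5]
step 2: w=[0.1607, 0.1607, 0.1607, 0.0740, 0.0740, 0.0740, 0.0740, 0.0740, 0.0740, 0.0740]  mean=-0.0220  Neff=8.6348  idx=[0, 0, 1, 1, 2, 3, 4, 6, 7, 8]
step 3: w=[0.0843, 0.0843, 0.0843, 0.0843, 0.0843, 0.1157, 0.1157, 0.1157, 0.1157, 0.1157]  mean=-0.0117  Neff=9.7594  idx=[1, 2, 3, 4, 5, 6, 7, 8, 9, 9]

post_mean = -0.0117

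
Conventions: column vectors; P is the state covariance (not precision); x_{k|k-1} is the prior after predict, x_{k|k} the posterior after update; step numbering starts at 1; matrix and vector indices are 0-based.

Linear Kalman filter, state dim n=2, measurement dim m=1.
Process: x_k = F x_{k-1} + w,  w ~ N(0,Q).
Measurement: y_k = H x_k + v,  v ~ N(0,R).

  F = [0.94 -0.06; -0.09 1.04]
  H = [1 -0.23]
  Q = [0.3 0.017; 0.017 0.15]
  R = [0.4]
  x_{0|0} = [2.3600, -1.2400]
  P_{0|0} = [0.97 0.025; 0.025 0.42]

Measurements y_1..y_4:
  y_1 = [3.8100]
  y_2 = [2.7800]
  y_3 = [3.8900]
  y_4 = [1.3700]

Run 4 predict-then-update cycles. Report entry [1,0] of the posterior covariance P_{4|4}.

step 1: x^-=[2.2928, -1.5020]  P^-=[1.1558 -0.0667; -0.0667 0.6074]  S=[1.6186]  K=[0.7235; -0.1275]  nu=[1.1717]  x^+=[3.1406, -1.6514]  P^+=[0.3084 0.0827; 0.0827 0.5811]
step 2: x^-=[3.0513, -2.0001]  P^-=[0.5653 0.0359; 0.0359 0.7656]  S=[0.9893]  K=[0.5631; -0.1417]  nu=[-0.7313]  x^+=[2.6395, -1.8965]  P^+=[0.2516 0.1148; 0.1148 0.7457]
step 3: x^-=[2.5949, -2.2099]  P^-=[0.5121 0.0621; 0.0621 0.9371]  S=[0.9331]  K=[0.5335; -0.1645]  nu=[0.7868]  x^+=[3.0147, -2.3393]  P^+=[0.2465 0.1439; 0.1439 0.9119]
step 4: x^-=[2.9741, -2.7042]  P^-=[0.5049 0.0807; 0.0807 1.1113]  S=[0.9265]  K=[0.5249; -0.1887]  nu=[-2.2261]  x^+=[1.8057, -2.2841]  P^+=[0.2496 0.1725; 0.1725 1.0783]

P_post[1,0] = 0.1725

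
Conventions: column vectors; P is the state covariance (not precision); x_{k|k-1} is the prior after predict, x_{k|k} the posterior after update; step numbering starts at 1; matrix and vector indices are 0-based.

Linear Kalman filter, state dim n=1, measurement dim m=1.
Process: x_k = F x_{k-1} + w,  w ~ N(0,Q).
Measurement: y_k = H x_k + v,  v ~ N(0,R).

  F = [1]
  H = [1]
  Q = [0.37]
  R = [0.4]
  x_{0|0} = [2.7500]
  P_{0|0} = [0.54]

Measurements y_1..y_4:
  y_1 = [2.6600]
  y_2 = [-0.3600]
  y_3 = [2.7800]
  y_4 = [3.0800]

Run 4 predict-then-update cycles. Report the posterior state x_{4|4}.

x_post = [2.6545]

step 1: x^-=[2.7500]  P^-=[0.9100]  S=[1.3100]  K=[0.6947]  nu=[-0.0900]  x^+=[2.6875]  P^+=[0.2779]
step 2: x^-=[2.6875]  P^-=[0.6479]  S=[1.0479]  K=[0.6183]  nu=[-3.0475]  x^+=[0.8033]  P^+=[0.2473]
step 3: x^-=[0.8033]  P^-=[0.6173]  S=[1.0173]  K=[0.6068]  nu=[1.9767]  x^+=[2.0028]  P^+=[0.2427]
step 4: x^-=[2.0028]  P^-=[0.6127]  S=[1.0127]  K=[0.6050]  nu=[1.0772]  x^+=[2.6545]  P^+=[0.2420]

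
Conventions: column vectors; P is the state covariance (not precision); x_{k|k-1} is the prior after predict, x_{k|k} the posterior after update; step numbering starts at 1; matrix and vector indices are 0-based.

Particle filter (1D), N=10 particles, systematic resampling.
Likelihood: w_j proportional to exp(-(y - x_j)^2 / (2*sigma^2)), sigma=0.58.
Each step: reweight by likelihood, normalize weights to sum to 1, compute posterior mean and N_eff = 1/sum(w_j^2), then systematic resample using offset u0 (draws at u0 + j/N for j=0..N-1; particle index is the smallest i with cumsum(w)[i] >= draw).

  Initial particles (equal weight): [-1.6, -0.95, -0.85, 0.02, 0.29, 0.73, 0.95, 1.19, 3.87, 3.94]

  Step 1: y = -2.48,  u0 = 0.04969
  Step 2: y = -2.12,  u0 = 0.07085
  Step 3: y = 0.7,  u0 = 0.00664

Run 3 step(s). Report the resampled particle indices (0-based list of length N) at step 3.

resampled_idx = [0, 1, 2, 3, 4, 5, 6, 7, 8, 9]

step 1: w=[0.8630, 0.0841, 0.0526, 0.0003, 0.0000, 0.0000, 0.0000, 0.0000, 0.0000, 0.0000]  mean=-1.5054  Neff=1.3251  idx=[0, 0, 0, 0, 0, 0, 0, 0, 0, 2]
step 2: w=[0.1095, 0.1095, 0.1095, 0.1095, 0.1095, 0.1095, 0.1095, 0.1095, 0.1095, 0.0149]  mean=-1.5888  Neff=9.2550  idx=[0, 1, 2, 3, 4, 5, 6, 7, 7, 8]
step 3: w=[0.1000, 0.1000, 0.1000, 0.1000, 0.1000, 0.1000, 0.1000, 0.1000, 0.1000, 0.1000]  mean=-1.6000  Neff=10.0000  idx=[0, 1, 2, 3, 4, 5, 6, 7, 8, 9]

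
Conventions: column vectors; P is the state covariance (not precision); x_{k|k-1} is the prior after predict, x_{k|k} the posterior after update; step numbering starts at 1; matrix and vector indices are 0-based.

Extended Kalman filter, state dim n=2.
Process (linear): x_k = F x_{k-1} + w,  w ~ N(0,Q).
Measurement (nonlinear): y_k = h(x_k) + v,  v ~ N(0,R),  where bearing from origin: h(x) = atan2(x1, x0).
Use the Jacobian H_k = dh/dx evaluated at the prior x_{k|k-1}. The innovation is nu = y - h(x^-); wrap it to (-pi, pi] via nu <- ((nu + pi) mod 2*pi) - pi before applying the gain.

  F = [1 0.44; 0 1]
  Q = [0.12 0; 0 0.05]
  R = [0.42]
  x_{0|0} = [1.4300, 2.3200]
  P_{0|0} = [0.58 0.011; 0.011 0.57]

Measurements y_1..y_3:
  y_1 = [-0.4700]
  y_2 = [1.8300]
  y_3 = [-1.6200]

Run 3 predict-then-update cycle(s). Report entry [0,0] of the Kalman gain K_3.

step 1: x^-=[2.4508, 2.3200]  P^-=[0.8200 0.2618; 0.2618 0.6200]  H_jac=[-0.2037 0.2152]  S=[0.4598]  K=[-0.2408; 0.1742]  nu=[-1.2280]  x^+=[2.7465, 2.1061]  P^+=[0.7934 0.2811; 0.2811 0.6060]
step 2: x^-=[3.6732, 2.1061]  P^-=[1.2781 0.5477; 0.5477 0.6560]  H_jac=[-0.1175 0.2049]  S=[0.4388]  K=[-0.0864; 0.1597]  nu=[1.3094]  x^+=[3.5600, 2.3152]  P^+=[1.2748 0.5538; 0.5538 0.6449]
step 3: x^-=[4.5787, 2.3152]  P^-=[2.0070 0.8375; 0.8375 0.6949]  H_jac=[-0.0879 0.1739]  S=[0.4309]  K=[-0.0716; 0.1095]  nu=[-2.0882]  x^+=[4.7281, 2.0865]  P^+=[2.0048 0.8409; 0.8409 0.6897]

K[0,0] = -0.0716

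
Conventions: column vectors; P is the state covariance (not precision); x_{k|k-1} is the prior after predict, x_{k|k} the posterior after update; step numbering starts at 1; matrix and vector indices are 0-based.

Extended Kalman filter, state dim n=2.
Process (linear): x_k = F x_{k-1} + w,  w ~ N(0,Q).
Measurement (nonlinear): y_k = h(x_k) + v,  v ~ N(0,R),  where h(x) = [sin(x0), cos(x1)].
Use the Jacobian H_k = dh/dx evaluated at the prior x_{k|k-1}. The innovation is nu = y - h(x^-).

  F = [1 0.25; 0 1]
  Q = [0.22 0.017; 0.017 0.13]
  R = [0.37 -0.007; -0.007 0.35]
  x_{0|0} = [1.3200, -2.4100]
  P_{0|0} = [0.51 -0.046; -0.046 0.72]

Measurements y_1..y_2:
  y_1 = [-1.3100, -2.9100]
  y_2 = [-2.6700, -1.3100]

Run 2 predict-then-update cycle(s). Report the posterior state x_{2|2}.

step 1: x^-=[0.7175, -2.4100]  P^-=[0.7520 0.1510; 0.1510 0.8500]  H_jac=[0.7535 0.0000; 0.0000 0.6681]  S=[0.7969 0.0690; 0.0690 0.7294]  K=[0.7048 0.0716; 0.0760 0.7714]  nu=[-1.9675, -2.1659]  x^+=[-0.8243, -4.2302]  P^+=[0.3454 0.0301; 0.0301 0.4033]
step 2: x^-=[-1.8819, -4.2302]  P^-=[0.6057 0.1480; 0.1480 0.5333]  H_jac=[-0.3061 0.0000; 0.0000 -0.8860]  S=[0.4267 0.0331; 0.0331 0.7686]  K=[-0.4226 -0.1523; -0.0586 -0.6122]  nu=[-1.7180, -0.8463]  x^+=[-1.0269, -3.6114]  P^+=[0.5074 0.0568; 0.0568 0.2414]

x_post = [-1.0269, -3.6114]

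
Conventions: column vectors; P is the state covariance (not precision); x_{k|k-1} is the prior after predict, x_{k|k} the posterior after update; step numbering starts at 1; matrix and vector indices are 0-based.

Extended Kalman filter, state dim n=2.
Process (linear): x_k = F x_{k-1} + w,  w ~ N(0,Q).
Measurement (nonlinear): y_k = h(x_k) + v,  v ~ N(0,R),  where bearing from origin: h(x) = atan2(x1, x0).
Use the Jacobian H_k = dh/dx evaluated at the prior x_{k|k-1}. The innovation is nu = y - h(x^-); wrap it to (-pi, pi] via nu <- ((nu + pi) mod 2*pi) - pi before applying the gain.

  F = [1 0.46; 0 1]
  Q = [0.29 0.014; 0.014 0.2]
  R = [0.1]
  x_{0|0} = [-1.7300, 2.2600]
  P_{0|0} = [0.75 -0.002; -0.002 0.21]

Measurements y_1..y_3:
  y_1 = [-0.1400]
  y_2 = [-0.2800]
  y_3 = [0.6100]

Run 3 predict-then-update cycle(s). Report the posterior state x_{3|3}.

step 1: x^-=[-0.6904, 2.2600]  P^-=[1.0826 0.1086; 0.1086 0.4100]  H_jac=[-0.4047 -0.1236]  S=[0.2945]  K=[-1.5336; -0.3214]  nu=[-2.0073]  x^+=[2.3879, 2.9052]  P^+=[0.3901 -0.0365; -0.0365 0.3796]
step 2: x^-=[3.7243, 2.9052]  P^-=[0.7268 0.1521; 0.1521 0.5796]  H_jac=[-0.1302 0.1669]  S=[0.1219]  K=[-0.5683; 0.6314]  nu=[-0.9425]  x^+=[4.2599, 2.3101]  P^+=[0.6874 0.1958; 0.1958 0.5310]
step 3: x^-=[5.3225, 2.3101]  P^-=[1.2699 0.4541; 0.4541 0.7310]  H_jac=[-0.0686 0.1581]  S=[0.1144]  K=[-0.1342; 0.7379]  nu=[0.2005]  x^+=[5.2956, 2.4580]  P^+=[1.2679 0.4654; 0.4654 0.6687]

x_post = [5.2956, 2.4580]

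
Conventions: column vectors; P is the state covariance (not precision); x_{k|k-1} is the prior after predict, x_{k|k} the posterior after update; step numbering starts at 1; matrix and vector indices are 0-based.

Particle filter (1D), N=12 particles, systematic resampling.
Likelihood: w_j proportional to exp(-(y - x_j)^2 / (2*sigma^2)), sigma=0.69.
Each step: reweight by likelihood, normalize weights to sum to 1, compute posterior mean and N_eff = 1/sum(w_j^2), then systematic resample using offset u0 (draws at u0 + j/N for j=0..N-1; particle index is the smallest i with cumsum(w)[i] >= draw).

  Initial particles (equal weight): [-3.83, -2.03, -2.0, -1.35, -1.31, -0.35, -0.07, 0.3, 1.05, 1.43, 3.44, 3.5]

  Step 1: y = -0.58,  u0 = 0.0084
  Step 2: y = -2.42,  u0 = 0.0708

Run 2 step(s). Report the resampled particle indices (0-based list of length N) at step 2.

step 1: w=[0.0000, 0.0308, 0.0338, 0.1505, 0.1603, 0.2654, 0.2135, 0.1244, 0.0172, 0.0040, 0.0000, 0.0000]  mean=-0.5900  Neff=5.4867  idx=[1, 3, 3, 4, 4, 5, 5, 5, 6, 6, 6, 7]
step 2: w=[0.4169, 0.1470, 0.1470, 0.1341, 0.1341, 0.0054, 0.0054, 0.0054, 0.0015, 0.0015, 0.0015, 0.0002]  mean=-1.6004  Neff=3.9515  idx=[0, 0, 0, 0, 0, 1, 2, 2, 3, 3, 4, 6]

resampled_idx = [0, 0, 0, 0, 0, 1, 2, 2, 3, 3, 4, 6]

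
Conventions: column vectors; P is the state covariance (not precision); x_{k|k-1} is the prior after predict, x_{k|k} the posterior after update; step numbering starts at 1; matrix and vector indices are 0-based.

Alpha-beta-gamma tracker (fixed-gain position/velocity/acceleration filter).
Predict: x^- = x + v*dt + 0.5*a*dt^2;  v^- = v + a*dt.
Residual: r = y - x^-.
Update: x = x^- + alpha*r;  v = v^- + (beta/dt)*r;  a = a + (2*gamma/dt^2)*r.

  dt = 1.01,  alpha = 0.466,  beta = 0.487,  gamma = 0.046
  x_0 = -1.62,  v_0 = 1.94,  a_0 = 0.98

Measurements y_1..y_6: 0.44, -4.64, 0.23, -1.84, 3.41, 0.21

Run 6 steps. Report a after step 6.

a_post = 0.2563

step 1: x_pred=0.8392  r=-0.3992  x^+=0.6532  v^+=2.7373  a^+=0.9440
step 2: x_pred=3.8993  r=-8.5393  x^+=-0.0800  v^+=-0.4268  a^+=0.1739
step 3: x_pred=-0.4223  r=0.6523  x^+=-0.1184  v^+=0.0634  a^+=0.2327
step 4: x_pred=0.0643  r=-1.9043  x^+=-0.8231  v^+=-0.6198  a^+=0.0609
step 5: x_pred=-1.4180  r=4.8280  x^+=0.8318  v^+=1.7697  a^+=0.4964
step 6: x_pred=2.8724  r=-2.6624  x^+=1.6317  v^+=0.9873  a^+=0.2563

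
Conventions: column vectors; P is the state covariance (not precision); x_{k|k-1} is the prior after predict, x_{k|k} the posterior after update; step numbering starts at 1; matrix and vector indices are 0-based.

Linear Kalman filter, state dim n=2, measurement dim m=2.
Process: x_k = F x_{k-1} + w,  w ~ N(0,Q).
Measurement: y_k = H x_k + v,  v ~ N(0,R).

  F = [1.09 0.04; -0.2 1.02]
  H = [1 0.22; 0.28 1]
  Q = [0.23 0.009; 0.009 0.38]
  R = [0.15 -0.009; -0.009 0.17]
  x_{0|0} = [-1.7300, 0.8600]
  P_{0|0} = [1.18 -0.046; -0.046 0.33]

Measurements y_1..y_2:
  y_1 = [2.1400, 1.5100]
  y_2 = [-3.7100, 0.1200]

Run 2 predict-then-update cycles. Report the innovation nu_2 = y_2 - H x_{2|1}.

step 1: x^-=[-1.8513, 1.2232]  P^-=[1.6285 -0.2856; -0.2856 0.7893]  S=[1.6910 0.3175; 0.3175 0.9271]  K=[0.9526 -0.1424; -0.2242 0.8419]  nu=[3.7222, 0.8052]  x^+=[1.5798, 1.0664]  P^+=[0.1613 -0.0779; -0.0779 0.1670]
step 2: x^-=[1.7646, 0.7718]  P^-=[0.4151 -0.1054; -0.1054 0.5920]  S=[0.5474 0.1256; 0.1256 0.7355]  K=[0.7417 -0.1119; -0.1354 0.7879]  nu=[-5.6444, -1.1459]  x^+=[-2.2935, 0.6331]  P^+=[0.1257 -0.0609; -0.0609 0.1522]

innov = [-5.6444, -1.1459]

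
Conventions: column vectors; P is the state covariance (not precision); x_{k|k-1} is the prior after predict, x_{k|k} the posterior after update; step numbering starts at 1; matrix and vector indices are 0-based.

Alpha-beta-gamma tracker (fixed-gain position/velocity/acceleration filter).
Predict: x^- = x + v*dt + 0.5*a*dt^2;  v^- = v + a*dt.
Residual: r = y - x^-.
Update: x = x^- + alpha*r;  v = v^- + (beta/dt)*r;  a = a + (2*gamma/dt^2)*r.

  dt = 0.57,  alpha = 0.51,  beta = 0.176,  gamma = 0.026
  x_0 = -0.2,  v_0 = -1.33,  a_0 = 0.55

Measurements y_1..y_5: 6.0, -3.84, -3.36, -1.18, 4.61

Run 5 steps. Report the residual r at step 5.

resid = 6.6669

step 1: x_pred=-0.8688  r=6.8688  x^+=2.6343  v^+=1.1044  a^+=1.6493
step 2: x_pred=3.5317  r=-7.3717  x^+=-0.2278  v^+=-0.2317  a^+=0.4695
step 3: x_pred=-0.2836  r=-3.0764  x^+=-1.8526  v^+=-0.9140  a^+=-0.0229
step 4: x_pred=-2.3773  r=1.1973  x^+=-1.7667  v^+=-0.5573  a^+=0.1687
step 5: x_pred=-2.0569  r=6.6669  x^+=1.3432  v^+=1.5974  a^+=1.2358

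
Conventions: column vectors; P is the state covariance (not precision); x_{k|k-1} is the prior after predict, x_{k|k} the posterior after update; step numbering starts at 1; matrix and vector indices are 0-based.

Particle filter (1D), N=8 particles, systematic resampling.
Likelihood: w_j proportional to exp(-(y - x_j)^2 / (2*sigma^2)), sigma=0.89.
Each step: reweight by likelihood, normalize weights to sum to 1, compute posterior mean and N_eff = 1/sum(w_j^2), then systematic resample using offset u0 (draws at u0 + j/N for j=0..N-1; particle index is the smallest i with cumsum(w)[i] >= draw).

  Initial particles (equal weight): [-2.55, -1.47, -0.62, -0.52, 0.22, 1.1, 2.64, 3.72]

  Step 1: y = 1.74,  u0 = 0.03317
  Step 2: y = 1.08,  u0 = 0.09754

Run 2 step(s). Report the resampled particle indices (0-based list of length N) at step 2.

resampled_idx = [1, 2, 2, 3, 3, 4, 4, 7]

step 1: w=[0.0000, 0.0009, 0.0169, 0.0226, 0.1322, 0.4388, 0.3408, 0.0478]  mean=1.5660  Neff=3.0371  idx=[3, 4, 5, 5, 5, 6, 6, 6]
step 2: w=[0.0444, 0.1402, 0.2236, 0.2236, 0.2236, 0.0481, 0.0481, 0.0481]  mean=1.1270  Neff=5.5982  idx=[1, 2, 2, 3, 3, 4, 4, 7]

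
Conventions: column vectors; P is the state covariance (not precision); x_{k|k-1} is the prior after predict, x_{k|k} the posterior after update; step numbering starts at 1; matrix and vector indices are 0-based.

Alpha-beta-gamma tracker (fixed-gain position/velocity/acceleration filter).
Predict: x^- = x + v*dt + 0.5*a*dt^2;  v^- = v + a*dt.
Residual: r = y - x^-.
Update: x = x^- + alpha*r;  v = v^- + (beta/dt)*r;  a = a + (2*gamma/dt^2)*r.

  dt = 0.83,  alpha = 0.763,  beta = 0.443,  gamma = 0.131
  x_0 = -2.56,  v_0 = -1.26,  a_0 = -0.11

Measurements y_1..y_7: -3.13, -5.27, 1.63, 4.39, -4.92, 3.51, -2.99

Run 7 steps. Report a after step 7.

step 1: x_pred=-3.6437  r=0.5137  x^+=-3.2517  v^+=-1.0771  a^+=0.0854
step 2: x_pred=-4.1164  r=-1.1536  x^+=-4.9966  v^+=-1.6220  a^+=-0.3534
step 3: x_pred=-6.4646  r=8.0946  x^+=-0.2884  v^+=2.4050  a^+=2.7251
step 4: x_pred=2.6464  r=1.7436  x^+=3.9768  v^+=5.5975  a^+=3.3882
step 5: x_pred=9.7898  r=-14.7098  x^+=-1.4338  v^+=0.5586  a^+=-2.2061
step 6: x_pred=-1.7301  r=5.2401  x^+=2.2681  v^+=1.5243  a^+=-0.2133
step 7: x_pred=3.4598  r=-6.4498  x^+=-1.4614  v^+=-2.0952  a^+=-2.6662

a_post = -2.6662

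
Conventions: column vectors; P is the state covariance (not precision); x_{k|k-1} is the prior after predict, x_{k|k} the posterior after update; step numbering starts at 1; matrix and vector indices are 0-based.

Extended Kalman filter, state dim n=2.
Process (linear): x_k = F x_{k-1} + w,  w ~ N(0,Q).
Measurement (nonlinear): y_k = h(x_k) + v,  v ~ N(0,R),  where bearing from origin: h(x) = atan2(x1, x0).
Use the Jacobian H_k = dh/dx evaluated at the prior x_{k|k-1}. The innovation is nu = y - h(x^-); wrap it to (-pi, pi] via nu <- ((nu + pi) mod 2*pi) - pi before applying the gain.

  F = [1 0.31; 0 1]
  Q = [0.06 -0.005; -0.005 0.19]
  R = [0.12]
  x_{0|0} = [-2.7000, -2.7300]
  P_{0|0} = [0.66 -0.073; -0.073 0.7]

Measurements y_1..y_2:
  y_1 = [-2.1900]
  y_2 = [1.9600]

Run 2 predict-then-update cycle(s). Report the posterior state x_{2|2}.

x_post = [-4.7853, -1.6927]

step 1: x^-=[-3.5463, -2.7300]  P^-=[0.7420 0.1390; 0.1390 0.8900]  H_jac=[0.1363 -0.1771]  S=[0.1550]  K=[0.4938; -0.8946]  nu=[0.2955]  x^+=[-3.4004, -2.9944]  P^+=[0.7042 0.2075; 0.2075 0.7660]
step 2: x^-=[-4.3286, -2.9944]  P^-=[0.9665 0.4399; 0.4399 0.9560]  H_jac=[0.1081 -0.1562]  S=[0.1398]  K=[0.2556; -0.7285]  nu=[-1.7868]  x^+=[-4.7853, -1.6927]  P^+=[0.9573 0.4659; 0.4659 0.8818]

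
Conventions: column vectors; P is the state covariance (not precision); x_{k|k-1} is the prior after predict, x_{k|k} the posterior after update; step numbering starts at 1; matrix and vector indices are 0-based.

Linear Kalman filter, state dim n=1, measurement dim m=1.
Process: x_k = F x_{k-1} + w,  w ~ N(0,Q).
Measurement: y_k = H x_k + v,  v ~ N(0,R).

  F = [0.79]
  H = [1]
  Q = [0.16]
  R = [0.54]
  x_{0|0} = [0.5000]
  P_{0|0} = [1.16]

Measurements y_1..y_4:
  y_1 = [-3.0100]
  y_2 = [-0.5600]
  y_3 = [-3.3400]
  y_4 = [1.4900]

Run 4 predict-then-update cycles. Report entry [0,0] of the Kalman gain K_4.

step 1: x^-=[0.3950]  P^-=[0.8840]  S=[1.4240]  K=[0.6208]  nu=[-3.4050]  x^+=[-1.7187]  P^+=[0.3352]
step 2: x^-=[-1.3578]  P^-=[0.3692]  S=[0.9092]  K=[0.4061]  nu=[0.7978]  x^+=[-1.0338]  P^+=[0.2193]
step 3: x^-=[-0.8167]  P^-=[0.2969]  S=[0.8369]  K=[0.3547]  nu=[-2.5233]  x^+=[-1.7118]  P^+=[0.1916]
step 4: x^-=[-1.3523]  P^-=[0.2795]  S=[0.8195]  K=[0.3411]  nu=[2.8423]  x^+=[-0.3828]  P^+=[0.1842]

K[0,0] = 0.3411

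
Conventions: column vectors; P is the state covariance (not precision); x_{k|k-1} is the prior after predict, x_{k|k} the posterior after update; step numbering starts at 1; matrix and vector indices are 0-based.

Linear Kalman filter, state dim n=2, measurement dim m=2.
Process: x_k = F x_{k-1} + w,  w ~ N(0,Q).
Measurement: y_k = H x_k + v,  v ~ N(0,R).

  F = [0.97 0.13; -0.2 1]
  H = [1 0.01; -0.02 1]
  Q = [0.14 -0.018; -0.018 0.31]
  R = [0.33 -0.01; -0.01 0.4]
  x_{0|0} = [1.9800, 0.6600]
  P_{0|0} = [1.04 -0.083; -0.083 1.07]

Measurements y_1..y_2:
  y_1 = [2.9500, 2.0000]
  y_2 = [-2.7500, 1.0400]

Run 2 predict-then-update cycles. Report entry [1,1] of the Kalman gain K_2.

step 1: x^-=[2.0064, 0.2640]  P^-=[1.1157 -0.1590; -0.1590 1.4548]  S=[1.4427 -0.1767; -0.1767 1.8616]  K=[0.7693 -0.0244; -0.0042 0.7828]  nu=[0.9410, 1.7761]  x^+=[2.6870, 1.6503]  P^+=[0.2542 -0.0124; -0.0124 0.3129]
step 2: x^-=[2.8209, 1.1129]  P^-=[0.3814 -0.0383; -0.0383 0.6380]  S=[0.7107 -0.0495; -0.0495 1.0397]  K=[0.5348 -0.0187; -0.0021 0.6143]  nu=[-5.5820, -0.0165]  x^+=[-0.1640, 1.1145]  P^+=[0.1768 -0.0093; -0.0093 0.2456]

K[1,1] = 0.6143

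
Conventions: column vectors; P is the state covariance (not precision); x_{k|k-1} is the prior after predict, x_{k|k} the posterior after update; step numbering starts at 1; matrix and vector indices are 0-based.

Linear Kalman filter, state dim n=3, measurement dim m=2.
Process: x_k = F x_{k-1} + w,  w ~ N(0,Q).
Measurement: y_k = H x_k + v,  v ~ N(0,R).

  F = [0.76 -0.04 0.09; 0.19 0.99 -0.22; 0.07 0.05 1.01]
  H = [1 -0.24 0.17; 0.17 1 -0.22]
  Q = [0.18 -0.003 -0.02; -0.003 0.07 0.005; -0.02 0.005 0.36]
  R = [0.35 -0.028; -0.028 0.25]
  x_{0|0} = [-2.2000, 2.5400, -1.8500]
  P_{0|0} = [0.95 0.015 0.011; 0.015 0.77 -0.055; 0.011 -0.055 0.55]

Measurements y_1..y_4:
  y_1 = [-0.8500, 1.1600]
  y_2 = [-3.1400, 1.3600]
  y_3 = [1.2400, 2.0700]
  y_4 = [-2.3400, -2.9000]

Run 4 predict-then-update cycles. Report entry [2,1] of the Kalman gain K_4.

K[2,1] = -0.6740

step 1: x^-=[-1.9401, 2.5036, -1.8955]  P^-=[0.7354 0.0969 0.0900; 0.0969 0.9143 -0.1177; 0.0900 -0.1177 0.9237]  S=[1.1584 -0.1074; -0.1074 1.3083]  K=[0.6472 0.2077; -0.0556 0.7267; 0.2176 -0.2158]  nu=[2.0132, -1.4308]  x^+=[-0.9343, 1.3519, -1.1486]  P^+=[0.2226 -0.0095 -0.0247; -0.0095 0.2112 0.1197; -0.0247 0.1197 0.7979]
step 2: x^-=[-0.8675, 1.4135, -1.1579]  P^-=[0.3117 0.0133 0.0402; 0.0133 0.2700 -0.0456; 0.0402 -0.0456 1.1841]  S=[0.7225 -0.0891; -0.0891 0.6079]  K=[0.4564 0.1615; -0.0251 0.4607; 0.2940 -0.4492]  nu=[-1.7364, -0.1608]  x^+=[-1.6860, 1.3831, -1.5962]  P^+=[0.1585 -0.0052 -0.0267; -0.0052 0.1385 0.0986; -0.0267 0.0986 0.9754]
step 3: x^-=[-1.4803, 1.4001, -1.6610]  P^-=[0.2756 0.0049 0.0524; 0.0049 0.2159 -0.1104; 0.0524 -0.1104 1.3623]  S=[0.7019 -0.1139; -0.1139 0.5862]  K=[0.4283 0.1518; -0.0278 0.4059; 0.3421 -0.6180]  nu=[3.3387, 0.5562]  x^+=[0.0341, 1.5330, -0.8624]  P^+=[0.1482 -0.0036 -0.0197; -0.0036 0.1163 0.0611; -0.0197 0.0611 1.0081]
step 4: x^-=[-0.1130, 1.7138, -0.7920]  P^-=[0.2710 0.0001 0.0617; 0.0001 0.2118 -0.1547; 0.0617 -0.1547 1.3928]  S=[0.7070 -0.1310; -0.1310 0.6005]  K=[0.4254 0.1471; -0.0345 0.4019; 0.3498 -0.6740]  nu=[-1.6810, -4.7689]  x^+=[-1.5294, -0.1447, 1.8340]  P^+=[0.1465 -0.0033 -0.0148; -0.0033 0.1104 0.0380; -0.0148 0.0380 0.9717]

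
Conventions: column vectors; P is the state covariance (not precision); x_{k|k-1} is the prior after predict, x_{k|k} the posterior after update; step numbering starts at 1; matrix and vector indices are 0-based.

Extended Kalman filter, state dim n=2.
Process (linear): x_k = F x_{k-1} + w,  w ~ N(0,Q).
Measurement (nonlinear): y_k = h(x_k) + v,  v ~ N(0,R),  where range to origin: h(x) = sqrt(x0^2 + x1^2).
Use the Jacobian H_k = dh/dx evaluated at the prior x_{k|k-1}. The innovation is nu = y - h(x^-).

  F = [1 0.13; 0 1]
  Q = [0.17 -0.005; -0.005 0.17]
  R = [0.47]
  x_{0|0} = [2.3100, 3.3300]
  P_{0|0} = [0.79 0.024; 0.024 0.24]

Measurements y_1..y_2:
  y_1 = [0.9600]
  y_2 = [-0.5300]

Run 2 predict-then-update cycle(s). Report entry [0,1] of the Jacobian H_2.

step 1: x^-=[2.7429, 3.3300]  P^-=[0.9703 0.0502; 0.0502 0.4100]  H_jac=[0.6358 0.7719]  S=[1.1558]  K=[0.5673; 0.3014]  nu=[-3.3542]  x^+=[0.8401, 2.3189]  P^+=[0.5984 -0.1474; -0.1474 0.3050]
step 2: x^-=[1.1416, 2.3189]  P^-=[0.7352 -0.1128; -0.1128 0.4750]  H_jac=[0.4417 0.8972]  S=[0.9064]  K=[0.2466; 0.4152]  nu=[-3.1147]  x^+=[0.3735, 1.0257]  P^+=[0.6801 -0.2056; -0.2056 0.3187]

H_jac[0,1] = 0.8972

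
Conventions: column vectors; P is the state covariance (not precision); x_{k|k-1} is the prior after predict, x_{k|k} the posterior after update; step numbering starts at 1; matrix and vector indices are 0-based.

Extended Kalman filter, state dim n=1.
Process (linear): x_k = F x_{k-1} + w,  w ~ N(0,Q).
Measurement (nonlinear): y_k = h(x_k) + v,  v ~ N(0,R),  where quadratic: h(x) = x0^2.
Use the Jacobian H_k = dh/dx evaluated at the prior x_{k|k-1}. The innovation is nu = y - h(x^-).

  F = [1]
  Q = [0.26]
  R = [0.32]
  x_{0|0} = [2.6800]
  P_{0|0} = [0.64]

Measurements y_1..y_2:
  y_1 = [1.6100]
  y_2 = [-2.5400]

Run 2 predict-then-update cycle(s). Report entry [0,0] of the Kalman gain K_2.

K[0,0] = 0.2730

step 1: x^-=[2.6800]  P^-=[0.9000]  H_jac=[5.3600]  S=[26.1766]  K=[0.1843]  nu=[-5.5724]  x^+=[1.6531]  P^+=[0.0110]
step 2: x^-=[1.6531]  P^-=[0.2710]  H_jac=[3.3062]  S=[3.2822]  K=[0.2730]  nu=[-5.2727]  x^+=[0.2138]  P^+=[0.0264]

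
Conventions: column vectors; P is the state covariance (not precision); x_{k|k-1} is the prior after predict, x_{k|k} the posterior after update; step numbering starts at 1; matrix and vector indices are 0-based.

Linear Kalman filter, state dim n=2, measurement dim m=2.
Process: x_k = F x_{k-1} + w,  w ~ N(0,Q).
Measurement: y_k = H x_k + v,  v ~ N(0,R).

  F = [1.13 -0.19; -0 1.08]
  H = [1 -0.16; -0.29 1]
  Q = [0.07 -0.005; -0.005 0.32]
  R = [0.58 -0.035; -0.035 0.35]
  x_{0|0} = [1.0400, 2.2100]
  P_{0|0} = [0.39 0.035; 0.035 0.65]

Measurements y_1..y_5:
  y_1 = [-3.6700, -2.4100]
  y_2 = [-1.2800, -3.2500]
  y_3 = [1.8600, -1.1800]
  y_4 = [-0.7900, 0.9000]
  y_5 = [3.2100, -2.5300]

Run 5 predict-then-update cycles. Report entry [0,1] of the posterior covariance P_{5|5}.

P_post[0,1] = 0.0454

step 1: x^-=[0.7553, 2.3868]  P^-=[0.5764 -0.0957; -0.0957 1.0782]  S=[1.2146 -0.4748; -0.4748 1.5321]  K=[0.4780 -0.0234; 0.0698 0.7434]  nu=[-4.0434, -4.5778]  x^+=[-1.0703, -1.2988]  P^+=[0.2874 0.0584; 0.0584 0.2747]
step 2: x^-=[-0.9627, -1.4027]  P^-=[0.4218 0.0099; 0.0099 0.6404]  S=[1.0150 -0.2494; -0.2494 1.0201]  K=[0.4117 -0.0095; 0.0664 0.6412]  nu=[-0.5418, -2.1265]  x^+=[-1.1654, -2.8021]  P^+=[0.2478 0.0541; 0.0541 0.2378]
step 3: x^-=[-0.7845, -3.0263]  P^-=[0.3717 0.0122; 0.0122 0.5973]  S=[0.9631 -0.2256; -0.2256 0.9715]  K=[0.3816 -0.0098; 0.0599 0.6251]  nu=[2.1603, 1.6188]  x^+=[0.0242, -1.8850]  P^+=[0.2297 0.0498; 0.0498 0.2311]
step 4: x^-=[0.3855, -2.0358]  P^-=[0.3502 0.0084; 0.0084 0.5896]  S=[0.9426 -0.2221; -0.2221 0.9642]  K=[0.3673 -0.0120; 0.0553 0.6217]  nu=[-1.5012, 3.0476]  x^+=[-0.2025, -0.2241]  P^+=[0.2210 0.0470; 0.0470 0.2293]
step 5: x^-=[-0.1863, -0.2420]  P^-=[0.3402 0.0053; 0.0053 0.5875]  S=[0.9336 -0.2221; -0.2221 0.9630]  K=[0.3602 -0.0139; 0.0527 0.6206]  nu=[3.3576, -2.3420]  x^+=[1.0557, -1.5186]  P^+=[0.2167 0.0454; 0.0454 0.2285]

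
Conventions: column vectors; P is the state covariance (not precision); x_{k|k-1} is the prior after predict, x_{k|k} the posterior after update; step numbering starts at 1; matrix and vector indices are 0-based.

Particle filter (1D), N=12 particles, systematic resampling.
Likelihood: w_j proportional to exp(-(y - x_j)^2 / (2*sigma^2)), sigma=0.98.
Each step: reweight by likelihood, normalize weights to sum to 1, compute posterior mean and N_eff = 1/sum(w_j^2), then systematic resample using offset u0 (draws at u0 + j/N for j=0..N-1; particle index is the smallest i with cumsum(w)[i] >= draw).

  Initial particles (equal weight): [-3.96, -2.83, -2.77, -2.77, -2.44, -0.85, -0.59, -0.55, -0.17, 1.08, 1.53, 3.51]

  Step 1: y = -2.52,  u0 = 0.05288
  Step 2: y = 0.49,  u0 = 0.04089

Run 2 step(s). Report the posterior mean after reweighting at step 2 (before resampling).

post_mean = -0.7673

step 1: w=[0.0709, 0.1985, 0.2020, 0.2020, 0.2080, 0.0489, 0.0300, 0.0277, 0.0118, 0.0002, 0.0000, 0.0000]  mean=-2.5453  Neff=5.7639  idx=[0, 1, 1, 2, 2, 2, 3, 3, 4, 4, 5, 7]
step 2: w=[0.0000, 0.0032, 0.0032, 0.0039, 0.0039, 0.0039, 0.0039, 0.0039, 0.0113, 0.0113, 0.3883, 0.5631]  mean=-0.7673  Neff=2.1358  idx=[9, 10, 10, 10, 10, 11, 11, 11, 11, 11, 11, 11]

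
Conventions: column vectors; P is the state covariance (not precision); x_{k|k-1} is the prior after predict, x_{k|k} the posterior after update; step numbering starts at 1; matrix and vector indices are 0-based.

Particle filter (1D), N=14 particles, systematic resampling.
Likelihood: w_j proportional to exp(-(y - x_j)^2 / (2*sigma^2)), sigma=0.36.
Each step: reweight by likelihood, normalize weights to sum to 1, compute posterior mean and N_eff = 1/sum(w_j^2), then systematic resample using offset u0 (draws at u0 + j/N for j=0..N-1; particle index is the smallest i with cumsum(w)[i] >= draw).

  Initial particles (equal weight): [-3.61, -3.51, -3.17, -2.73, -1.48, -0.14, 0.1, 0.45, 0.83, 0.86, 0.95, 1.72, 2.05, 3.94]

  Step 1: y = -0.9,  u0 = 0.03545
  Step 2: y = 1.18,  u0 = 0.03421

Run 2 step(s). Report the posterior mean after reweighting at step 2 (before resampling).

post_mean = 0.0274

step 1: w=[0.0000, 0.0000, 0.0000, 0.0000, 0.6780, 0.2674, 0.0524, 0.0022, 0.0000, 0.0000, 0.0000, 0.0000, 0.0000, 0.0000]  mean=-1.0346  Neff=1.8730  idx=[4, 4, 4, 4, 4, 4, 4, 4, 4, 5, 5, 5, 5, 6]
step 2: w=[0.0000, 0.0000, 0.0000, 0.0000, 0.0000, 0.0000, 0.0000, 0.0000, 0.0000, 0.0756, 0.0756, 0.0756, 0.0756, 0.6976]  mean=0.0274  Neff=1.9626  idx=[9, 10, 11, 12, 13, 13, 13, 13, 13, 13, 13, 13, 13, 13]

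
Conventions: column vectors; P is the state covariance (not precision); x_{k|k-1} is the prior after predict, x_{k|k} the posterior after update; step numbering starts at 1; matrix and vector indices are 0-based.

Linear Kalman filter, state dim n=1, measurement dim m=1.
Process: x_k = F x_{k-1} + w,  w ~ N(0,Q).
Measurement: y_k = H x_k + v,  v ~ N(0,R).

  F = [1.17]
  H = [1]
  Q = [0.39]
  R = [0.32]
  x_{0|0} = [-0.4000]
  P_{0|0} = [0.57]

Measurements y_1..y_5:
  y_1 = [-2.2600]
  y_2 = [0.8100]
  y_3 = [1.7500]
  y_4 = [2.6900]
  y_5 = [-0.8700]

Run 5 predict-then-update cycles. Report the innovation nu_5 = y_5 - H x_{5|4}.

innov = [-3.5235]

step 1: x^-=[-0.4680]  P^-=[1.1703]  S=[1.4903]  K=[0.7853]  nu=[-1.7920]  x^+=[-1.8752]  P^+=[0.2513]
step 2: x^-=[-2.1940]  P^-=[0.7340]  S=[1.0540]  K=[0.6964]  nu=[3.0040]  x^+=[-0.1020]  P^+=[0.2228]
step 3: x^-=[-0.1194]  P^-=[0.6951]  S=[1.0151]  K=[0.6847]  nu=[1.8694]  x^+=[1.1607]  P^+=[0.2191]
step 4: x^-=[1.3580]  P^-=[0.6900]  S=[1.0100]  K=[0.6832]  nu=[1.3320]  x^+=[2.2680]  P^+=[0.2186]
step 5: x^-=[2.6535]  P^-=[0.6893]  S=[1.0093]  K=[0.6829]  nu=[-3.5235]  x^+=[0.2472]  P^+=[0.2185]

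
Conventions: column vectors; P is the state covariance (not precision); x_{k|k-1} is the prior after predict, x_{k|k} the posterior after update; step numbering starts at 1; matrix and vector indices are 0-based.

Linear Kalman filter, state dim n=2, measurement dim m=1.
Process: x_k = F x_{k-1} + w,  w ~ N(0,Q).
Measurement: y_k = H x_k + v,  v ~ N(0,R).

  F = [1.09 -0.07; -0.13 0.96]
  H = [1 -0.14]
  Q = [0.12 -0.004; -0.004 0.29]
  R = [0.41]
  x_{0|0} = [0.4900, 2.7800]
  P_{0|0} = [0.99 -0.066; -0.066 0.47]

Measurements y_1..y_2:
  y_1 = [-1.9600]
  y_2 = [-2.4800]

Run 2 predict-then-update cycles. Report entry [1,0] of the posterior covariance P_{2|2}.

P_post[1,0] = 0.0329

step 1: x^-=[0.3395, 2.6051]  P^-=[1.3086 -0.2455; -0.2455 0.7564]  S=[1.8022]  K=[0.7452; -0.1950]  nu=[-1.9348]  x^+=[-1.1023, 2.9824]  P^+=[0.3078 0.0163; 0.0163 0.6878]
step 2: x^-=[-1.4103, 3.0064]  P^-=[0.4866 -0.0766; -0.0766 0.9250]  S=[0.9362]  K=[0.5312; -0.2201]  nu=[-0.6488]  x^+=[-1.7549, 3.1492]  P^+=[0.2224 0.0329; 0.0329 0.8797]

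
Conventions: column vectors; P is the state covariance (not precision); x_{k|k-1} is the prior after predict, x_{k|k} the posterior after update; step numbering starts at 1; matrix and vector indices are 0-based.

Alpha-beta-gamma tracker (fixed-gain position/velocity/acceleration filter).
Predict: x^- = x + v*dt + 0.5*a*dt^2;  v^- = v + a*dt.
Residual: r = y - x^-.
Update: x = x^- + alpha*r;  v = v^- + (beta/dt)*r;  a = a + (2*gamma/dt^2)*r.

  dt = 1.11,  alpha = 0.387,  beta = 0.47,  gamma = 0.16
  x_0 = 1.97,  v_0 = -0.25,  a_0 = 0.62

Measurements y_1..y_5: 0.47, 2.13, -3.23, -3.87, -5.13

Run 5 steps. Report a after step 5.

step 1: x_pred=2.0745  r=-1.6045  x^+=1.4535  v^+=-0.2412  a^+=0.2033
step 2: x_pred=1.3111  r=0.8189  x^+=1.6280  v^+=0.3312  a^+=0.4160
step 3: x_pred=2.2519  r=-5.4819  x^+=0.1304  v^+=-1.5282  a^+=-1.0078
step 4: x_pred=-2.1867  r=-1.6833  x^+=-2.8381  v^+=-3.3596  a^+=-1.4450
step 5: x_pred=-7.4575  r=2.3275  x^+=-6.5567  v^+=-3.9780  a^+=-0.8405

a_post = -0.8405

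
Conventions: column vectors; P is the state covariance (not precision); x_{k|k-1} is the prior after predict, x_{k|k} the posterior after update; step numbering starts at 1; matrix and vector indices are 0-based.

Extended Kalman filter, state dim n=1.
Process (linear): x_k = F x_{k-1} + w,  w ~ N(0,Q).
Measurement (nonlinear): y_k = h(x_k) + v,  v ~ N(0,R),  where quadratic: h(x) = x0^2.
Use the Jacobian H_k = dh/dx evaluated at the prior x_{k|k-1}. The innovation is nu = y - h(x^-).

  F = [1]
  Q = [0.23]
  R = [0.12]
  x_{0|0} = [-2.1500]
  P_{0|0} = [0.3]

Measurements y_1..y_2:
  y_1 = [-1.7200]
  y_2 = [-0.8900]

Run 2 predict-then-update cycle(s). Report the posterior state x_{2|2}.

step 1: x^-=[-2.1500]  P^-=[0.5300]  H_jac=[-4.3000]  S=[9.9197]  K=[-0.2297]  nu=[-6.3425]  x^+=[-0.6928]  P^+=[0.0064]
step 2: x^-=[-0.6928]  P^-=[0.2364]  H_jac=[-1.3857]  S=[0.5739]  K=[-0.5708]  nu=[-1.3700]  x^+=[0.0891]  P^+=[0.0494]

x_post = [0.0891]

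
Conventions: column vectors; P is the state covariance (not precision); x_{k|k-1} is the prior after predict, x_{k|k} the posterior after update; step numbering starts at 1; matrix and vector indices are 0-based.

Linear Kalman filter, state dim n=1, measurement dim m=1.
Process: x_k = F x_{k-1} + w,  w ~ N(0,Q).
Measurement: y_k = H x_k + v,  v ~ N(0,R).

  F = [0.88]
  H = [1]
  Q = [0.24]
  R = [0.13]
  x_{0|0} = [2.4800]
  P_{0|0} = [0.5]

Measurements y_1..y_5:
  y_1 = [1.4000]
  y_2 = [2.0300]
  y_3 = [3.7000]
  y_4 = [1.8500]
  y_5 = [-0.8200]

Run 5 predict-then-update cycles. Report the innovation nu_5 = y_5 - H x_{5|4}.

step 1: x^-=[2.1824]  P^-=[0.6272]  S=[0.7572]  K=[0.8283]  nu=[-0.7824]  x^+=[1.5343]  P^+=[0.1077]
step 2: x^-=[1.3502]  P^-=[0.3234]  S=[0.4534]  K=[0.7133]  nu=[0.6798]  x^+=[1.8351]  P^+=[0.0927]
step 3: x^-=[1.6149]  P^-=[0.3118]  S=[0.4418]  K=[0.7058]  nu=[2.0851]  x^+=[3.0865]  P^+=[0.0917]
step 4: x^-=[2.7161]  P^-=[0.3110]  S=[0.4410]  K=[0.7052]  nu=[-0.8661]  x^+=[2.1053]  P^+=[0.0917]
step 5: x^-=[1.8526]  P^-=[0.3110]  S=[0.4410]  K=[0.7052]  nu=[-2.6726]  x^+=[-0.0321]  P^+=[0.0917]

innov = [-2.6726]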